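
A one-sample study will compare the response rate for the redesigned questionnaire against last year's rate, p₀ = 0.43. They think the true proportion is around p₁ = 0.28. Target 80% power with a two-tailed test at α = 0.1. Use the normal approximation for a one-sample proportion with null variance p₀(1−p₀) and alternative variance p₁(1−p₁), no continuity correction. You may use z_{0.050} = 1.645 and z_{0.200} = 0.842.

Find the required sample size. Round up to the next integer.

n = [z_{α/2}·√(p₀q₀) + z_β·√(p₁q₁)]² / (p₁ − p₀)²
  = [1.645·√(0.43·0.57) + 0.842·√(0.28·0.72)]² / (-0.15)²
  = [1.645·0.4951 + 0.842·0.4490]² / 0.0225
  = [1.1925]² / 0.0225
  = 63.20
Round up → n = 64.

n = 64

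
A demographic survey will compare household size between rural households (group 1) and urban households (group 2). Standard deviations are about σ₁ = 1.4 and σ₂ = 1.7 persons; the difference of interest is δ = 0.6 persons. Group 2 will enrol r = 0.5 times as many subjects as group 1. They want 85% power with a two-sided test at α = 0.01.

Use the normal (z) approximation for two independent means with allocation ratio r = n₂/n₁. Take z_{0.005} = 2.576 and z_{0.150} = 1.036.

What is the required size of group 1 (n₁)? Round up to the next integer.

n₁ = 281

n₁ = (z_{α/2} + z_β)² · (σ₁² + σ₂²/r) / δ²
   = (2.576 + 1.036)² · (1.4² + 1.7²/0.5) / 0.6²
   = 13.0465 · (1.96 + 5.78) / 0.36
   = 13.0465 · 7.74 / 0.36
   = 280.50
Round up → n₁ = 281; n₂ = r·n₁ = 0.5 × 281 = 141.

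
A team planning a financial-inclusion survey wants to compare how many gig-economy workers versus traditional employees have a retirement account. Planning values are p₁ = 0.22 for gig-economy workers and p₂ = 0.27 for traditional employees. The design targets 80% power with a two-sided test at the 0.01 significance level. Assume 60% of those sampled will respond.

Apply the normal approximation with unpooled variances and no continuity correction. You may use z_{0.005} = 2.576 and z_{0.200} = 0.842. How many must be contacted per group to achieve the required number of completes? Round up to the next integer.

n = (z_{α/2} + z_β)² · [p₁(1−p₁) + p₂(1−p₂)] / (p₁ − p₂)²
  = (2.576 + 0.842)² · (0.22·0.78 + 0.27·0.73) / (-0.05)²
  = (3.418)² · (0.1716 + 0.1971) / 0.0025
  = 11.6827 · 0.3687 / 0.0025
  = 1722.97
Adjust for 60% response: 1722.97 / 0.60 = 2871.61.
Round up → n = 2872 per group.

n = 2872 per group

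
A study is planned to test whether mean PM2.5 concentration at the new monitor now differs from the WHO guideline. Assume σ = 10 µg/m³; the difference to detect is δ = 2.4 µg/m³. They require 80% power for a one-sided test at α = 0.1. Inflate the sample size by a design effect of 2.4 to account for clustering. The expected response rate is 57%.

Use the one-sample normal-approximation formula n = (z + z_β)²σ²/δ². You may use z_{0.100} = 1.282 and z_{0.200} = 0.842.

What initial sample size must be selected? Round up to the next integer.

n = 330

n = (z_α + z_β)² · σ² / δ²
  = (1.282 + 0.842)² · 10² / 2.4²
  = 4.5114 · 100 / 5.76
  = 78.32
Design effect: 2.4 × 78.32 = 187.97.
Adjust for 57% response: 187.97 / 0.57 = 329.78.
Round up → n = 330.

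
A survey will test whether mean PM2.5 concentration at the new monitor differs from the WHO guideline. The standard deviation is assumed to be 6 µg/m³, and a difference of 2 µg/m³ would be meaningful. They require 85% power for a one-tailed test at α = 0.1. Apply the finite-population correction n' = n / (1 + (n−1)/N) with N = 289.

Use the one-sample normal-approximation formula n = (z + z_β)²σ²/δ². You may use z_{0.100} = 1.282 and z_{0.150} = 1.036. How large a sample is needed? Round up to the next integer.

n = (z_α + z_β)² · σ² / δ²
  = (1.282 + 1.036)² · 6² / 2²
  = 5.3731 · 36 / 4
  = 48.36
Finite-population correction (N = 289): 48.36 / (1 + (48.36 − 1)/289) = 41.55.
Round up → n = 42.

n = 42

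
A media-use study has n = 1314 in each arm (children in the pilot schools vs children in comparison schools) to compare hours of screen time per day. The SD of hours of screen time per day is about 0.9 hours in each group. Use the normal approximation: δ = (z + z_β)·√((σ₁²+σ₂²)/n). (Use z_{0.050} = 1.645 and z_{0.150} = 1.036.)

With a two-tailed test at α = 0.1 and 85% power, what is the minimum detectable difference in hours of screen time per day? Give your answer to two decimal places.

δ = (z_{α/2} + z_β) · √((σ₁²+σ₂²)/n)
  = (1.645 + 1.036) · √(1.62/1314)
  = 2.681 · √0.00123
  = 2.681 · 0.0351
  = 0.0941

Minimum detectable difference ≈ 0.09 hours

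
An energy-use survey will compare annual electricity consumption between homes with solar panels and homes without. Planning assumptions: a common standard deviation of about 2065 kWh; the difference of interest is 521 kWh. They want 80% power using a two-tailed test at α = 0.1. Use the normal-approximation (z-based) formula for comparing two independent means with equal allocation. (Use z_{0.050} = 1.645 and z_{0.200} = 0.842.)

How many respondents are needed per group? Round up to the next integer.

n = 195 per group

n = (z_{α/2} + z_β)² · (σ₁² + σ₂²) / δ²
  = (1.645 + 0.842)² · (2·2065² = 8528450) / 521²
  = 6.1852 · 8528450 / 271441
  = 194.33
Round up → n = 195 per group.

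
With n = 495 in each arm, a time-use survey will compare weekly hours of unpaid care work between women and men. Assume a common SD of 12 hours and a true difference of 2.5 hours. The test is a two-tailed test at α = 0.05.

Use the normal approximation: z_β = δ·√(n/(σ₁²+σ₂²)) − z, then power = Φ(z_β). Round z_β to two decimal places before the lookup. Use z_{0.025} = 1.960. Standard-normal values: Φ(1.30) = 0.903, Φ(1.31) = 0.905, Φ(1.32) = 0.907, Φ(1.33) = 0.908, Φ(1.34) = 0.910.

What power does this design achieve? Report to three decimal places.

Power ≈ 0.907

z_β = δ·√(n/(σ₁²+σ₂²)) − z_{α/2}
    = 2.5 · √(495/288) − 1.960
    = 2.5 · 1.31101 − 1.960
    = 3.2775 − 1.960 = 1.3175 → 1.32
Power = Φ(1.32) = 0.907.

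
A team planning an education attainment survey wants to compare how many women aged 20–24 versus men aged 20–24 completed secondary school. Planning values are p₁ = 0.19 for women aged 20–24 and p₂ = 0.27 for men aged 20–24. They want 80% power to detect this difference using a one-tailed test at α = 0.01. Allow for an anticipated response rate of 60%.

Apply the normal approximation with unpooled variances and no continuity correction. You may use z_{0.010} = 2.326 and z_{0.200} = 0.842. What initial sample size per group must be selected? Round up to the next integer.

n = 918 per group

n = (z_α + z_β)² · [p₁(1−p₁) + p₂(1−p₂)] / (p₁ − p₂)²
  = (2.326 + 0.842)² · (0.19·0.81 + 0.27·0.73) / (-0.08)²
  = (3.168)² · (0.1539 + 0.1971) / 0.0064
  = 10.0362 · 0.3510 / 0.0064
  = 550.42
Adjust for 60% response: 550.42 / 0.60 = 917.37.
Round up → n = 918 per group.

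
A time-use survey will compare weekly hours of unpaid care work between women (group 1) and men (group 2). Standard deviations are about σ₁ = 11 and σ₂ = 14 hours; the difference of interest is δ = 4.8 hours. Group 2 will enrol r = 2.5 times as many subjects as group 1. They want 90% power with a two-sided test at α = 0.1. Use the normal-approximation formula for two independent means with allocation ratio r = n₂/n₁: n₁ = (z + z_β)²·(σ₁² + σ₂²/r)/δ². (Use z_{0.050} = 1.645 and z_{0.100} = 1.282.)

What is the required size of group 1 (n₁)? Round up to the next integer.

n₁ = 75

n₁ = (z_{α/2} + z_β)² · (σ₁² + σ₂²/r) / δ²
   = (1.645 + 1.282)² · (11² + 14²/2.5) / 4.8²
   = 8.5673 · (121 + 78.4) / 23.04
   = 8.5673 · 199.4 / 23.04
   = 74.15
Round up → n₁ = 75; n₂ = r·n₁ = 2.5 × 75 = 188.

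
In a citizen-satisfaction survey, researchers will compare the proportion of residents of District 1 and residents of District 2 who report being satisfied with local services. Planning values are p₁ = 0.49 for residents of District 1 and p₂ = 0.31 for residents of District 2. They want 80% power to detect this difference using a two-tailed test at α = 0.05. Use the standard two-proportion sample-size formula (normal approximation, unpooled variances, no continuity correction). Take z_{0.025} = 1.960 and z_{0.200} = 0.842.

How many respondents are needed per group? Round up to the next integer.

n = 113 per group

n = (z_{α/2} + z_β)² · [p₁(1−p₁) + p₂(1−p₂)] / (p₁ − p₂)²
  = (1.960 + 0.842)² · (0.49·0.51 + 0.31·0.69) / (0.18)²
  = (2.802)² · (0.2499 + 0.2139) / 0.0324
  = 7.8512 · 0.4638 / 0.0324
  = 112.39
Round up → n = 113 per group.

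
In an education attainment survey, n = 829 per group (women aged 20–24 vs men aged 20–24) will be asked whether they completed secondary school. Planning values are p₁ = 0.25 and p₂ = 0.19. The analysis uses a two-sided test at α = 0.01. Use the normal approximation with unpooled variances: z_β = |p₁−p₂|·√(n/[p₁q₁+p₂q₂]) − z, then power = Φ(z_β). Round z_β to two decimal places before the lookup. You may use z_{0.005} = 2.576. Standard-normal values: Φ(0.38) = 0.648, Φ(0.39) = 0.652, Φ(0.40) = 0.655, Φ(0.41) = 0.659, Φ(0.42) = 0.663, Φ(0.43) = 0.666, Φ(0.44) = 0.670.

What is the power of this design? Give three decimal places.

Power ≈ 0.648

z_β = |p₁−p₂|·√(n/[p₁q₁+p₂q₂]) − z_{α/2}
    = 0.06 · √(829/0.3414) − 2.576
    = 0.06 · 49.2771 − 2.576
    = 2.9566 − 2.576 = 0.3806 → 0.38
Power = Φ(0.38) = 0.648.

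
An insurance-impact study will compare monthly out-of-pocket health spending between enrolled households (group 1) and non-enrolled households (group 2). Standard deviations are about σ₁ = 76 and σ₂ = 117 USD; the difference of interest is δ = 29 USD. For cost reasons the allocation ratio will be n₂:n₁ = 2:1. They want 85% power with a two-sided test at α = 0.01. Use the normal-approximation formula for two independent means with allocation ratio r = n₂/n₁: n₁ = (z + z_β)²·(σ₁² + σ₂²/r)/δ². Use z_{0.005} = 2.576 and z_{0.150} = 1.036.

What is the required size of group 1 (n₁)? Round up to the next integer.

n₁ = 196

n₁ = (z_{α/2} + z_β)² · (σ₁² + σ₂²/r) / δ²
   = (2.576 + 1.036)² · (76² + 117²/2) / 29²
   = 13.0465 · (5776 + 6844.5) / 841
   = 13.0465 · 12620.5 / 841
   = 195.78
Round up → n₁ = 196; n₂ = r·n₁ = 2 × 196 = 392.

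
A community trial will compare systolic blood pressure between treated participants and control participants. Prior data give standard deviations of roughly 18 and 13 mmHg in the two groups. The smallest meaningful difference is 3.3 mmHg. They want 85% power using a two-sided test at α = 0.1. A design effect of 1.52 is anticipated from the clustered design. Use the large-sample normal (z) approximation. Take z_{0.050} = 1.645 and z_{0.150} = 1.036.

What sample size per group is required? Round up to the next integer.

n = (z_{α/2} + z_β)² · (σ₁² + σ₂²) / δ²
  = (1.645 + 1.036)² · (18² + 13² = 493) / 3.3²
  = 7.1878 · 493 / 10.89
  = 325.40
Design effect: 1.52 × 325.40 = 494.60.
Round up → n = 495 per group.

n = 495 per group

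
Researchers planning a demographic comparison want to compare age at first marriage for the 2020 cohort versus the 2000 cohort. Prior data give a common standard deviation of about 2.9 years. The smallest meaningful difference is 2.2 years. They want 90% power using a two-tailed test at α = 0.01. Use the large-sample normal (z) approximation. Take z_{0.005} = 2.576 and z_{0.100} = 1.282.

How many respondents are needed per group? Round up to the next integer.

n = (z_{α/2} + z_β)² · (σ₁² + σ₂²) / δ²
  = (2.576 + 1.282)² · (2·2.9² = 16.82) / 2.2²
  = 14.8842 · 16.82 / 4.84
  = 51.73
Round up → n = 52 per group.

n = 52 per group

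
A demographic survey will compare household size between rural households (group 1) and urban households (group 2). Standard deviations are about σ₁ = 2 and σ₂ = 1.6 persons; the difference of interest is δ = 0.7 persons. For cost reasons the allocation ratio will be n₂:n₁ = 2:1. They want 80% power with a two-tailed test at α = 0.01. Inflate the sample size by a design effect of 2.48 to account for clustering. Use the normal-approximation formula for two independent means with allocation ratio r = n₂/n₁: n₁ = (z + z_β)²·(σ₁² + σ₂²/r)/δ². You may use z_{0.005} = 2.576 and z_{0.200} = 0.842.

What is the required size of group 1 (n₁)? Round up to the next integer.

n₁ = 313

n₁ = (z_{α/2} + z_β)² · (σ₁² + σ₂²/r) / δ²
   = (2.576 + 0.842)² · (2² + 1.6²/2) / 0.7²
   = 11.6827 · (4 + 1.28) / 0.49
   = 11.6827 · 5.28 / 0.49
   = 125.89
Design effect: 2.48 × 125.89 = 312.20.
Round up → n₁ = 313; n₂ = r·n₁ = 2 × 313 = 626.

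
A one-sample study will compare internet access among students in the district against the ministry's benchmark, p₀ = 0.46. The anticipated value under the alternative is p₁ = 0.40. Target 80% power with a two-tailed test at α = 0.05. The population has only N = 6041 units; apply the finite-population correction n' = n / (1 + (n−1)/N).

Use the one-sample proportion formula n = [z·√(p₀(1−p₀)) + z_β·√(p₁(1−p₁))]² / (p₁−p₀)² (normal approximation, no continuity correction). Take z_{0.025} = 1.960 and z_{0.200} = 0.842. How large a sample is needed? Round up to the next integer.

n = 493

n = [z_{α/2}·√(p₀q₀) + z_β·√(p₁q₁)]² / (p₁ − p₀)²
  = [1.960·√(0.46·0.54) + 0.842·√(0.40·0.60)]² / (-0.06)²
  = [1.960·0.4984 + 0.842·0.4899]² / 0.0036
  = [1.3894]² / 0.0036
  = 536.19
Finite-population correction (N = 6041): 536.19 / (1 + (536.19 − 1)/6041) = 492.56.
Round up → n = 493.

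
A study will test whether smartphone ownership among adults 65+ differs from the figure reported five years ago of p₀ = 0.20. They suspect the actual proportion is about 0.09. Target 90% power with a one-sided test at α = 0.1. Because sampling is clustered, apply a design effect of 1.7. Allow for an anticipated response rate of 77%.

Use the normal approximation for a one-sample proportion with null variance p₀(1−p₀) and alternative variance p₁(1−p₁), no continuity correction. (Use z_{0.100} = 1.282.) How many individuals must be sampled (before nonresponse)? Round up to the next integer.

n = 142

n = [z_α·√(p₀q₀) + z_β·√(p₁q₁)]² / (p₁ − p₀)²
  = [1.282·√(0.20·0.80) + 1.282·√(0.09·0.91)]² / (-0.11)²
  = [1.282·0.4000 + 1.282·0.2862]² / 0.0121
  = [0.8797]² / 0.0121
  = 63.95
Design effect: 1.7 × 63.95 = 108.72.
Adjust for 77% response: 108.72 / 0.77 = 141.20.
Round up → n = 142.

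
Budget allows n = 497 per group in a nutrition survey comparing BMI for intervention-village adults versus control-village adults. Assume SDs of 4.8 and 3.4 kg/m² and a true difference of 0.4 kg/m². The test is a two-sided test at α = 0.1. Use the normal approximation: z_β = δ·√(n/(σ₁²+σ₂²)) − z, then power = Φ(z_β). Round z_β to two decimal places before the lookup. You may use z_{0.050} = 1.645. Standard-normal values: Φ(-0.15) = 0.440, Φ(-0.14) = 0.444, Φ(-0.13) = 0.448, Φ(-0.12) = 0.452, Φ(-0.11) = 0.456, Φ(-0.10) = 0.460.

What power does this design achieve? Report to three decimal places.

Power ≈ 0.448

z_β = δ·√(n/(σ₁²+σ₂²)) − z_{α/2}
    = 0.4 · √(497/34.6) − 1.645
    = 0.4 · 3.79001 − 1.645
    = 1.5160 − 1.645 = -0.1290 → -0.13
Power = Φ(-0.13) = 0.448.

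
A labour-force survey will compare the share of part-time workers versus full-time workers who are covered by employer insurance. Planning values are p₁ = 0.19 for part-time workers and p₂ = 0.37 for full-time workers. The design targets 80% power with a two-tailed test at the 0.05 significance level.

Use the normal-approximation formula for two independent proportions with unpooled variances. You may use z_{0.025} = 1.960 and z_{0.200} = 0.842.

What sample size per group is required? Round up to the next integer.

n = (z_{α/2} + z_β)² · [p₁(1−p₁) + p₂(1−p₂)] / (p₁ − p₂)²
  = (1.960 + 0.842)² · (0.19·0.81 + 0.37·0.63) / (-0.18)²
  = (2.802)² · (0.1539 + 0.2331) / 0.0324
  = 7.8512 · 0.3870 / 0.0324
  = 93.78
Round up → n = 94 per group.

n = 94 per group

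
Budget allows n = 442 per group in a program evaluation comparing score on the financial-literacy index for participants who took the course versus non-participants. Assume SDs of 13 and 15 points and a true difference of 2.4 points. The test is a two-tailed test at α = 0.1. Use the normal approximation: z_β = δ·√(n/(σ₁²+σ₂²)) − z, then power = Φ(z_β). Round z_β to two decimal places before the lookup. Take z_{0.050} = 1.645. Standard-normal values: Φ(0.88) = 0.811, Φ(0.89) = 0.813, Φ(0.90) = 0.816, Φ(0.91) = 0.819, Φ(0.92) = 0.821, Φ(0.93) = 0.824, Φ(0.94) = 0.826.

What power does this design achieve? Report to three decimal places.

z_β = δ·√(n/(σ₁²+σ₂²)) − z_{α/2}
    = 2.4 · √(442/394) − 1.645
    = 2.4 · 1.05916 − 1.645
    = 2.5420 − 1.645 = 0.8970 → 0.90
Power = Φ(0.90) = 0.816.

Power ≈ 0.816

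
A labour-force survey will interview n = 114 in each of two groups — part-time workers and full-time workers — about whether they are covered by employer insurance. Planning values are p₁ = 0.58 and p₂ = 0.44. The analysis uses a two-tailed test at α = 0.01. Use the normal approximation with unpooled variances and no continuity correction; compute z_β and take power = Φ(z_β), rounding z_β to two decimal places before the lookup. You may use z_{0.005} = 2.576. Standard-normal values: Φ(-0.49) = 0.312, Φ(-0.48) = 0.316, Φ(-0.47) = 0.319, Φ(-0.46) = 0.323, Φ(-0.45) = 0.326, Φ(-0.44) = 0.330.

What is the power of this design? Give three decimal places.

Power ≈ 0.330

z_β = |p₁−p₂|·√(n/[p₁q₁+p₂q₂]) − z_{α/2}
    = 0.14 · √(114/0.4900) − 2.576
    = 0.14 · 15.2530 − 2.576
    = 2.1354 − 2.576 = -0.4406 → -0.44
Power = Φ(-0.44) = 0.330.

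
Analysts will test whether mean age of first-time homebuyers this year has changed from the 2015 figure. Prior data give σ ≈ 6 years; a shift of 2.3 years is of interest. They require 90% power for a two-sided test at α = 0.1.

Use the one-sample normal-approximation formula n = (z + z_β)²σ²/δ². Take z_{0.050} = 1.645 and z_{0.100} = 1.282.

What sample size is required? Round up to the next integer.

n = (z_{α/2} + z_β)² · σ² / δ²
  = (1.645 + 1.282)² · 6² / 2.3²
  = 8.5673 · 36 / 5.29
  = 58.30
Round up → n = 59.

n = 59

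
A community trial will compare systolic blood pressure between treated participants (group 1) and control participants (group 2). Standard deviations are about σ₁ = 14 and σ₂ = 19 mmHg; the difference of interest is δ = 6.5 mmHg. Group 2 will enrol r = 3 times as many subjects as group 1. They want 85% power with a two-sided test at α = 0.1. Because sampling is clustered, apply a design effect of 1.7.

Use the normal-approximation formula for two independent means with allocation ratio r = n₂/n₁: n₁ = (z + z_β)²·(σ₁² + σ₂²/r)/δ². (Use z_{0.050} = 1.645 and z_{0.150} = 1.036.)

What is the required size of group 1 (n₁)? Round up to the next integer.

n₁ = 92

n₁ = (z_{α/2} + z_β)² · (σ₁² + σ₂²/r) / δ²
   = (1.645 + 1.036)² · (14² + 19²/3) / 6.5²
   = 7.1878 · (196 + 120.3333) / 42.25
   = 7.1878 · 316.3333 / 42.25
   = 53.82
Design effect: 1.7 × 53.82 = 91.49.
Round up → n₁ = 92; n₂ = r·n₁ = 3 × 92 = 276.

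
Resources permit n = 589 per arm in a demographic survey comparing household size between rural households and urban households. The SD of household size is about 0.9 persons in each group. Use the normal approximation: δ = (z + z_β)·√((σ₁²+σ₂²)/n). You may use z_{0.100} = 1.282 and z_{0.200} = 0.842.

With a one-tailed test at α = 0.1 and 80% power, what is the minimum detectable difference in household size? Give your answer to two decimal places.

δ = (z_α + z_β) · √((σ₁²+σ₂²)/n)
  = (1.282 + 0.842) · √(1.62/589)
  = 2.124 · √0.00275
  = 2.124 · 0.0524
  = 0.1114

Minimum detectable difference ≈ 0.11 persons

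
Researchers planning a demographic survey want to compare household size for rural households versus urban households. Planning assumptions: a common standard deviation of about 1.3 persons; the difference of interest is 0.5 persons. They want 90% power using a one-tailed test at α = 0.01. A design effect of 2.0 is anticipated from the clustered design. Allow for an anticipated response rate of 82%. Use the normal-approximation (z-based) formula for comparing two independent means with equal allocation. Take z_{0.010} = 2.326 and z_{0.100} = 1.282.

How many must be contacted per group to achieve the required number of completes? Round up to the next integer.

n = (z_α + z_β)² · (σ₁² + σ₂²) / δ²
  = (2.326 + 1.282)² · (2·1.3² = 3.38) / 0.5²
  = 13.0177 · 3.38 / 0.25
  = 176.00
Design effect: 2.0 × 176.00 = 352.00.
Adjust for 82% response: 352.00 / 0.82 = 429.27.
Round up → n = 430 per group.

n = 430 per group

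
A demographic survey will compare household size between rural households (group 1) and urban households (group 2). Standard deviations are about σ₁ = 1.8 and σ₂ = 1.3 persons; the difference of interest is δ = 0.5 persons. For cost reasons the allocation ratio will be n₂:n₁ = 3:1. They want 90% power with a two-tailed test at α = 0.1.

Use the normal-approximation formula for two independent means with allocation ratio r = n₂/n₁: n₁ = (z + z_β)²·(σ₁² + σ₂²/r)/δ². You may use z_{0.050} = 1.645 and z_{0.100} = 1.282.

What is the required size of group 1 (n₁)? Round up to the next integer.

n₁ = 131

n₁ = (z_{α/2} + z_β)² · (σ₁² + σ₂²/r) / δ²
   = (1.645 + 1.282)² · (1.8² + 1.3²/3) / 0.5²
   = 8.5673 · (3.24 + 0.56333) / 0.25
   = 8.5673 · 3.8033 / 0.25
   = 130.34
Round up → n₁ = 131; n₂ = r·n₁ = 3 × 131 = 393.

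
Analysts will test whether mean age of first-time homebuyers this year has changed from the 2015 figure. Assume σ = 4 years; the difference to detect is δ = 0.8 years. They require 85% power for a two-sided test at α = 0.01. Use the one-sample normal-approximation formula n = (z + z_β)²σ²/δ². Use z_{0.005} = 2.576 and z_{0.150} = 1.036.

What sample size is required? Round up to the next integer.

n = 327

n = (z_{α/2} + z_β)² · σ² / δ²
  = (2.576 + 1.036)² · 4² / 0.8²
  = 13.0465 · 16 / 0.64
  = 326.16
Round up → n = 327.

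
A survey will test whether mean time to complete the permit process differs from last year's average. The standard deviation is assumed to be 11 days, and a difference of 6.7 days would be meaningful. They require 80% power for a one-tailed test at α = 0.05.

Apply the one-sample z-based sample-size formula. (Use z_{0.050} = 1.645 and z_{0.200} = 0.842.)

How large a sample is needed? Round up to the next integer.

n = 17

n = (z_α + z_β)² · σ² / δ²
  = (1.645 + 0.842)² · 11² / 6.7²
  = 6.1852 · 121 / 44.89
  = 16.67
Round up → n = 17.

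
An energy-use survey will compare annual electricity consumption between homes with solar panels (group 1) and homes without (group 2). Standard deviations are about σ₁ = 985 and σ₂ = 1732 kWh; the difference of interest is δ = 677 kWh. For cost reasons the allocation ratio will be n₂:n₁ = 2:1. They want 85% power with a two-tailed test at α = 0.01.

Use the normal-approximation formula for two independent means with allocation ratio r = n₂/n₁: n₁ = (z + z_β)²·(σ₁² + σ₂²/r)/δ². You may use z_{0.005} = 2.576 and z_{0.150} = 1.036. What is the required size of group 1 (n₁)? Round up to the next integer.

n₁ = (z_{α/2} + z_β)² · (σ₁² + σ₂²/r) / δ²
   = (2.576 + 1.036)² · (985² + 1732²/2) / 677²
   = 13.0465 · (970225 + 1499912) / 458329
   = 13.0465 · 2470137 / 458329
   = 70.31
Round up → n₁ = 71; n₂ = r·n₁ = 2 × 71 = 142.

n₁ = 71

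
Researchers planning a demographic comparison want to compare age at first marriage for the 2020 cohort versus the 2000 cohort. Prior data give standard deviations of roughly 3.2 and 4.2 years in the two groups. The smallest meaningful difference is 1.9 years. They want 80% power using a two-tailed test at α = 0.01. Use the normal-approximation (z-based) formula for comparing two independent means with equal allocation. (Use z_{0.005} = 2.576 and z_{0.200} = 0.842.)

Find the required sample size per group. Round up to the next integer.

n = 91 per group

n = (z_{α/2} + z_β)² · (σ₁² + σ₂²) / δ²
  = (2.576 + 0.842)² · (3.2² + 4.2² = 27.88) / 1.9²
  = 11.6827 · 27.88 / 3.61
  = 90.23
Round up → n = 91 per group.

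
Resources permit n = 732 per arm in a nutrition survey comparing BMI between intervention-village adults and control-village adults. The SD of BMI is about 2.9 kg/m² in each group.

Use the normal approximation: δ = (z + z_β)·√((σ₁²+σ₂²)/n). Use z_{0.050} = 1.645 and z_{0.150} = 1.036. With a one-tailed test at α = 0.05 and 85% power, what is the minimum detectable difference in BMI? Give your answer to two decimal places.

Minimum detectable difference ≈ 0.41 kg/m²

δ = (z_α + z_β) · √((σ₁²+σ₂²)/n)
  = (1.645 + 1.036) · √(16.82/732)
  = 2.681 · √0.02298
  = 2.681 · 0.1516
  = 0.4064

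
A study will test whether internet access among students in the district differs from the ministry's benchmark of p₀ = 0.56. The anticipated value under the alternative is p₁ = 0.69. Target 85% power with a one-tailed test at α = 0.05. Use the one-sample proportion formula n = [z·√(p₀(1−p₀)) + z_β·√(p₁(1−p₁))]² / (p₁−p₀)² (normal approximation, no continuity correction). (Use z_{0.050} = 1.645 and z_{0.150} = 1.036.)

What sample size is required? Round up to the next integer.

n = [z_α·√(p₀q₀) + z_β·√(p₁q₁)]² / (p₁ − p₀)²
  = [1.645·√(0.56·0.44) + 1.036·√(0.69·0.31)]² / (0.13)²
  = [1.645·0.4964 + 1.036·0.4625]² / 0.0169
  = [1.2957]² / 0.0169
  = 99.34
Round up → n = 100.

n = 100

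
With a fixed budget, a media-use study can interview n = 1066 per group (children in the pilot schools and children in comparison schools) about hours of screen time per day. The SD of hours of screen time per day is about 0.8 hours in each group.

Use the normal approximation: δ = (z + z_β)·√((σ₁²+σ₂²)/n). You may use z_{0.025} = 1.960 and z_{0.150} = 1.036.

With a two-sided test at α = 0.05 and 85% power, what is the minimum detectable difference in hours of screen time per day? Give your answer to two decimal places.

δ = (z_{α/2} + z_β) · √((σ₁²+σ₂²)/n)
  = (1.960 + 1.036) · √(1.28/1066)
  = 2.996 · √0.0012
  = 2.996 · 0.0347
  = 0.1038

Minimum detectable difference ≈ 0.10 hours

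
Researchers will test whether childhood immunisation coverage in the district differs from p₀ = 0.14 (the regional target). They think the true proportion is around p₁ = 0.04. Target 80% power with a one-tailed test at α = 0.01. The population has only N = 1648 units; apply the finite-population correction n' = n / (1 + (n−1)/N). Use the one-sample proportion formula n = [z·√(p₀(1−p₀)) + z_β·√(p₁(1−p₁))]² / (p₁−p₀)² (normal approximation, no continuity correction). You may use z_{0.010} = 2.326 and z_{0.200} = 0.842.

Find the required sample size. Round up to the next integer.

n = [z_α·√(p₀q₀) + z_β·√(p₁q₁)]² / (p₁ − p₀)²
  = [2.326·√(0.14·0.86) + 0.842·√(0.04·0.96)]² / (-0.10)²
  = [2.326·0.3470 + 0.842·0.1960]² / 0.0100
  = [0.9721]² / 0.0100
  = 94.50
Finite-population correction (N = 1648): 94.50 / (1 + (94.50 − 1)/1648) = 89.42.
Round up → n = 90.

n = 90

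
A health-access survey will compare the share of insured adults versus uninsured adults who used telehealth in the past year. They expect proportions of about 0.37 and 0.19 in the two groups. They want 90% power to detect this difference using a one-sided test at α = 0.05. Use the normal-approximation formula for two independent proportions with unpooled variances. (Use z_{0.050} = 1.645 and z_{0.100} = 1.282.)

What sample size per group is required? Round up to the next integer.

n = 103 per group

n = (z_α + z_β)² · [p₁(1−p₁) + p₂(1−p₂)] / (p₁ − p₂)²
  = (1.645 + 1.282)² · (0.37·0.63 + 0.19·0.81) / (0.18)²
  = (2.927)² · (0.2331 + 0.1539) / 0.0324
  = 8.5673 · 0.3870 / 0.0324
  = 102.33
Round up → n = 103 per group.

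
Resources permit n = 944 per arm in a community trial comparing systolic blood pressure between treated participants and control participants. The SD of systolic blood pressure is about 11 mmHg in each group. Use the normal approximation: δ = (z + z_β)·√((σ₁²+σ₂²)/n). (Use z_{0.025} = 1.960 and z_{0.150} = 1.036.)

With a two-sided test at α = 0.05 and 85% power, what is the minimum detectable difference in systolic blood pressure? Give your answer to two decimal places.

δ = (z_{α/2} + z_β) · √((σ₁²+σ₂²)/n)
  = (1.960 + 1.036) · √(242/944)
  = 2.996 · √0.25636
  = 2.996 · 0.5063
  = 1.5169

Minimum detectable difference ≈ 1.52 mmHg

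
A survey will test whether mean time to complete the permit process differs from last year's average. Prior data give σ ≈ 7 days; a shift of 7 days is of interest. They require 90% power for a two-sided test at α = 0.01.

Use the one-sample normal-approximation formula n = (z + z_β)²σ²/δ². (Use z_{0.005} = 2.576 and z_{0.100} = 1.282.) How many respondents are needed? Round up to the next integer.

n = (z_{α/2} + z_β)² · σ² / δ²
  = (2.576 + 1.282)² · 7² / 7²
  = 14.8842 · 49 / 49
  = 14.88
Round up → n = 15.

n = 15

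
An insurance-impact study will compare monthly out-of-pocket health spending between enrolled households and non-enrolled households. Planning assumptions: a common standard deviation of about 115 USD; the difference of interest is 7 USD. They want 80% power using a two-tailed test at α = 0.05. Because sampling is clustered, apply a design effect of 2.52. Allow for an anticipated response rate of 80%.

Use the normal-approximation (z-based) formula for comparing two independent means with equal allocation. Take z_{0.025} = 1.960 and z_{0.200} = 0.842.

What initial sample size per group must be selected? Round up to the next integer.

n = 13350 per group

n = (z_{α/2} + z_β)² · (σ₁² + σ₂²) / δ²
  = (1.960 + 0.842)² · (2·115² = 26450) / 7²
  = 7.8512 · 26450 / 49
  = 4238.05
Design effect: 2.52 × 4238.05 = 10679.88.
Adjust for 80% response: 10679.88 / 0.80 = 13349.85.
Round up → n = 13350 per group.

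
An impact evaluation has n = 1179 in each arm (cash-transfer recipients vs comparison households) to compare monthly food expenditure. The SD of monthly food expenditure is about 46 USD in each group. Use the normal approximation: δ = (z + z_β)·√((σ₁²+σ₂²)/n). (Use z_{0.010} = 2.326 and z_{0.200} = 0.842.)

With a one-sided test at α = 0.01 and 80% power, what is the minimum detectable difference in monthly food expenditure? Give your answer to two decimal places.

Minimum detectable difference ≈ 6.00 USD

δ = (z_α + z_β) · √((σ₁²+σ₂²)/n)
  = (2.326 + 0.842) · √(4232/1179)
  = 3.168 · √3.5895
  = 3.168 · 1.8946
  = 6.0021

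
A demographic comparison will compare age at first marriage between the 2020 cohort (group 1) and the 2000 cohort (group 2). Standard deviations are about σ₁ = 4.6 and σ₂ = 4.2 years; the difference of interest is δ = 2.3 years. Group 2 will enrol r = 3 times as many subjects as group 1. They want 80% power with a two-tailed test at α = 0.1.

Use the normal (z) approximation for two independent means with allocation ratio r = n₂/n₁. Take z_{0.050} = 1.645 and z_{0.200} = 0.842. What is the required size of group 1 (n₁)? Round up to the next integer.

n₁ = 32

n₁ = (z_{α/2} + z_β)² · (σ₁² + σ₂²/r) / δ²
   = (1.645 + 0.842)² · (4.6² + 4.2²/3) / 2.3²
   = 6.1852 · (21.16 + 5.88) / 5.29
   = 6.1852 · 27.04 / 5.29
   = 31.62
Round up → n₁ = 32; n₂ = r·n₁ = 3 × 32 = 96.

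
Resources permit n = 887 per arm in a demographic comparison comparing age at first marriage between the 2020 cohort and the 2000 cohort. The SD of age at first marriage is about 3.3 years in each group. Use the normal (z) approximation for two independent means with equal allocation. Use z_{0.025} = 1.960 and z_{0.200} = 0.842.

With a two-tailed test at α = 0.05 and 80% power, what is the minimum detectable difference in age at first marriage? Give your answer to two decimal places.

Minimum detectable difference ≈ 0.44 years

δ = (z_{α/2} + z_β) · √((σ₁²+σ₂²)/n)
  = (1.960 + 0.842) · √(21.78/887)
  = 2.802 · √0.02455
  = 2.802 · 0.1567
  = 0.4391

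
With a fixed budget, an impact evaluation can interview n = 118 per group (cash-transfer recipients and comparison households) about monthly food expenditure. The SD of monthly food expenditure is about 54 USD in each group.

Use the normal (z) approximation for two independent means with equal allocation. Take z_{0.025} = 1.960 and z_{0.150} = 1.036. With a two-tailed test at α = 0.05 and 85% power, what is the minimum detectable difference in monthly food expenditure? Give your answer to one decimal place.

δ = (z_{α/2} + z_β) · √((σ₁²+σ₂²)/n)
  = (1.960 + 1.036) · √(5832/118)
  = 2.996 · √49.4237
  = 2.996 · 7.0302
  = 21.0625

Minimum detectable difference ≈ 21.1 USD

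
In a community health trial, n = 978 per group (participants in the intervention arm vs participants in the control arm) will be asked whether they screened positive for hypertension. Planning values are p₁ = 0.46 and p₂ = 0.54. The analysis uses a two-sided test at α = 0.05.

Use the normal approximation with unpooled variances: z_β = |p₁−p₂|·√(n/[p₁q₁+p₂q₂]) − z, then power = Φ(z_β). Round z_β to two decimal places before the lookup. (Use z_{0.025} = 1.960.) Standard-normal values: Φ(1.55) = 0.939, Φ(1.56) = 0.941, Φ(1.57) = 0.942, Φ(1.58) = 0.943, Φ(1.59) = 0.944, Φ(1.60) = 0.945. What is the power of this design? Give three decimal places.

Power ≈ 0.944

z_β = |p₁−p₂|·√(n/[p₁q₁+p₂q₂]) − z_{α/2}
    = 0.08 · √(978/0.4968) − 1.960
    = 0.08 · 44.3689 − 1.960
    = 3.5495 − 1.960 = 1.5895 → 1.59
Power = Φ(1.59) = 0.944.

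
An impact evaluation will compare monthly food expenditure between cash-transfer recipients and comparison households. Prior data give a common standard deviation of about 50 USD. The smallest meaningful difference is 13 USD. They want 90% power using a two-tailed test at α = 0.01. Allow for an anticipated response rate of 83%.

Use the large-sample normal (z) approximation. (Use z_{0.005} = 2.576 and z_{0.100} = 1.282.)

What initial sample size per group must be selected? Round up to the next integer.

n = 531 per group

n = (z_{α/2} + z_β)² · (σ₁² + σ₂²) / δ²
  = (2.576 + 1.282)² · (2·50² = 5000) / 13²
  = 14.8842 · 5000 / 169
  = 440.36
Adjust for 83% response: 440.36 / 0.83 = 530.55.
Round up → n = 531 per group.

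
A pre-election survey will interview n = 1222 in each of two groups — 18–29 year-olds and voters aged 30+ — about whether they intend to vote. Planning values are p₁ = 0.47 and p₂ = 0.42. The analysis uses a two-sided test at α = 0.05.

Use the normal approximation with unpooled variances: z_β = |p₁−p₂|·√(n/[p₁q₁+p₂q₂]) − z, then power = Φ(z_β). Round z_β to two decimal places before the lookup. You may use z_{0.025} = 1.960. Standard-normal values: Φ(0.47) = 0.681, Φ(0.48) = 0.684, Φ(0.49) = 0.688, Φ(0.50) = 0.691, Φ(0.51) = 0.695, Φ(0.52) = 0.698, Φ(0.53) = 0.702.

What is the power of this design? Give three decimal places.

Power ≈ 0.702

z_β = |p₁−p₂|·√(n/[p₁q₁+p₂q₂]) − z_{α/2}
    = 0.05 · √(1222/0.4927) − 1.960
    = 0.05 · 49.8017 − 1.960
    = 2.4901 − 1.960 = 0.5301 → 0.53
Power = Φ(0.53) = 0.702.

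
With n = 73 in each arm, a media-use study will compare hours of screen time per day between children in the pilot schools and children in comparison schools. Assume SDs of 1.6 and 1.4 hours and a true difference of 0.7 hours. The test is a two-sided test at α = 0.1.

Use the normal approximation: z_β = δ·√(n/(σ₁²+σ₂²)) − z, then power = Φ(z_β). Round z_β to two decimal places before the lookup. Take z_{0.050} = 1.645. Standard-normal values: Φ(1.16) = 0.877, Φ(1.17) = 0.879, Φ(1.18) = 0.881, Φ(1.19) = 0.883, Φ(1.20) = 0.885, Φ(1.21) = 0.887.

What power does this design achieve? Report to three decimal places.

z_β = δ·√(n/(σ₁²+σ₂²)) − z_{α/2}
    = 0.7 · √(73/4.52) − 1.645
    = 0.7 · 4.01876 − 1.645
    = 2.8131 − 1.645 = 1.1681 → 1.17
Power = Φ(1.17) = 0.879.

Power ≈ 0.879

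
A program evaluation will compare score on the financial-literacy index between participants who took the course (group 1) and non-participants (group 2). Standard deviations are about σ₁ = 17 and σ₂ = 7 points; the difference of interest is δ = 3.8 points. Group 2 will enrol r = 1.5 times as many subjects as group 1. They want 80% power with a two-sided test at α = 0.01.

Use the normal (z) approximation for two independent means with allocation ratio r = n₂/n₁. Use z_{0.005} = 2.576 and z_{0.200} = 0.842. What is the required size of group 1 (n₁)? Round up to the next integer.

n₁ = (z_{α/2} + z_β)² · (σ₁² + σ₂²/r) / δ²
   = (2.576 + 0.842)² · (17² + 7²/1.5) / 3.8²
   = 11.6827 · (289 + 32.6667) / 14.44
   = 11.6827 · 321.6667 / 14.44
   = 260.25
Round up → n₁ = 261; n₂ = r·n₁ = 1.5 × 261 = 392.

n₁ = 261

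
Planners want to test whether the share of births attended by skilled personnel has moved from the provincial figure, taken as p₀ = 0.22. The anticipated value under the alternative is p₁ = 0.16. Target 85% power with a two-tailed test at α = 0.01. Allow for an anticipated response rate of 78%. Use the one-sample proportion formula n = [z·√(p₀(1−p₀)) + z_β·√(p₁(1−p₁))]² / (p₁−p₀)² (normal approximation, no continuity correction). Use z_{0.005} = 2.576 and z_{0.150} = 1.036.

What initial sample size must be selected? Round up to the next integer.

n = [z_{α/2}·√(p₀q₀) + z_β·√(p₁q₁)]² / (p₁ − p₀)²
  = [2.576·√(0.22·0.78) + 1.036·√(0.16·0.84)]² / (-0.06)²
  = [2.576·0.4142 + 1.036·0.3666]² / 0.0036
  = [1.4469]² / 0.0036
  = 581.54
Adjust for 78% response: 581.54 / 0.78 = 745.56.
Round up → n = 746.

n = 746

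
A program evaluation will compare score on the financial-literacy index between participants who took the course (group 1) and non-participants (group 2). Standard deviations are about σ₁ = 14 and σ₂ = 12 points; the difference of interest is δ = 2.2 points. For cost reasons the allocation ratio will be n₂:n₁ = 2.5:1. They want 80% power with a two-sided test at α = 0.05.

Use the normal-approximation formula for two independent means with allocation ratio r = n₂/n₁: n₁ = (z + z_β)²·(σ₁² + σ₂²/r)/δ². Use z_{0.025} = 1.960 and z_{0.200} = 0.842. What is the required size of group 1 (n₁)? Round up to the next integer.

n₁ = 412

n₁ = (z_{α/2} + z_β)² · (σ₁² + σ₂²/r) / δ²
   = (1.960 + 0.842)² · (14² + 12²/2.5) / 2.2²
   = 7.8512 · (196 + 57.6) / 4.84
   = 7.8512 · 253.6 / 4.84
   = 411.38
Round up → n₁ = 412; n₂ = r·n₁ = 2.5 × 412 = 1030.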